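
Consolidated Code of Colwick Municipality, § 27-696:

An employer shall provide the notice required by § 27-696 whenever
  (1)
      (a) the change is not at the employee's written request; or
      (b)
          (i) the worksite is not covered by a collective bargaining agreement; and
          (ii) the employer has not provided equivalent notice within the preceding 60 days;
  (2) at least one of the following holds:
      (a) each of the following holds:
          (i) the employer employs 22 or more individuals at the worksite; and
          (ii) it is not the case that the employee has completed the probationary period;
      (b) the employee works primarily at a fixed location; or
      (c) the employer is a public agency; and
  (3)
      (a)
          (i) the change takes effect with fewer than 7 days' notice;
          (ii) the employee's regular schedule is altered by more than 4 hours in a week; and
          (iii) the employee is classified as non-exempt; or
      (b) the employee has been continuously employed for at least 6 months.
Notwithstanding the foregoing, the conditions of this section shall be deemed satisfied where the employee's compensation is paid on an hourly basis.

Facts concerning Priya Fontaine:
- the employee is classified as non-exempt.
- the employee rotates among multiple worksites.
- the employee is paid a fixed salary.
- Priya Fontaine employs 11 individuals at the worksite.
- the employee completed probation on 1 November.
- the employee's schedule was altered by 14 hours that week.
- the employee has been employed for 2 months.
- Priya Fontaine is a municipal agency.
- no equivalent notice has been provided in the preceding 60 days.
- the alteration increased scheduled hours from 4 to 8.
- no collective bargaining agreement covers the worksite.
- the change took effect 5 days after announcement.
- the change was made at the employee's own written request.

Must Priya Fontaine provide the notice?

Yes — required.

(a) not employee-requested — not satisfied.
(i) no CBA — satisfied.
(ii) no recent notice — holds.
(b) = T AND T = true.
(1): F OR T → true.
(i) ≥ 22 at site — not met.
(ii) not (past probation) — not met.
So (a) is not satisfied (F AND F).
(b) fixed location — not met.
(c) public agency — met.
(2): F OR F OR T → true.
(i) < 7 days' notice — satisfied.
(ii) schedule shift > 4h — holds.
(iii) non-exempt — satisfied.
So (a) is satisfied (T AND T AND T).
(b) tenure ≥ 6 mo. — not met.
(3) = T OR F = true.
So Overall is satisfied (T AND T AND T).
Exception (hourly-paid) — not satisfied.
Result: main true OR exception false → true.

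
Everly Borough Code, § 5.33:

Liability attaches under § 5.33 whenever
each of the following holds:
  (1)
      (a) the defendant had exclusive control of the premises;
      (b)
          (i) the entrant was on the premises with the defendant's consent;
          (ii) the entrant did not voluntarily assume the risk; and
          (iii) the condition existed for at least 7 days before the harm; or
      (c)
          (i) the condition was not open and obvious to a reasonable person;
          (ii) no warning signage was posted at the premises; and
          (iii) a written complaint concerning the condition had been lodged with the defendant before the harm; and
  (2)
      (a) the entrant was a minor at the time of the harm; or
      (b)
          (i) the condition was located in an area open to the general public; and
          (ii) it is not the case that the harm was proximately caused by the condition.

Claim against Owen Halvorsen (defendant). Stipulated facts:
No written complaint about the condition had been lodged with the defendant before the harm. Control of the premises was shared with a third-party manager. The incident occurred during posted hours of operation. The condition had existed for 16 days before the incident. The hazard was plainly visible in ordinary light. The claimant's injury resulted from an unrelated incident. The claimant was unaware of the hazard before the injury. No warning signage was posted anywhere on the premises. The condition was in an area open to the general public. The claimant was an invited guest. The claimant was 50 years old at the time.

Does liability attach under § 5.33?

Yes — liable.

(a) exclusive control — fails.
(i) consent to enter — satisfied.
(ii) no assumed risk — holds.
(iii) condition ≥7 days old — met.
(b) = T AND T AND T = true.
(i) not open/obvious — not met.
(ii) no signage posted — met.
(iii) complaint lodged — not met.
So (c) is not satisfied (F AND T AND F).
So (1) is satisfied (F OR T OR F).
(a) entrant a minor — not satisfied.
(i) public area — holds.
(ii) not (proximate cause) — satisfied.
So (b) is satisfied (T AND T).
So (2) is satisfied (F OR T).
So Overall is satisfied (T AND T).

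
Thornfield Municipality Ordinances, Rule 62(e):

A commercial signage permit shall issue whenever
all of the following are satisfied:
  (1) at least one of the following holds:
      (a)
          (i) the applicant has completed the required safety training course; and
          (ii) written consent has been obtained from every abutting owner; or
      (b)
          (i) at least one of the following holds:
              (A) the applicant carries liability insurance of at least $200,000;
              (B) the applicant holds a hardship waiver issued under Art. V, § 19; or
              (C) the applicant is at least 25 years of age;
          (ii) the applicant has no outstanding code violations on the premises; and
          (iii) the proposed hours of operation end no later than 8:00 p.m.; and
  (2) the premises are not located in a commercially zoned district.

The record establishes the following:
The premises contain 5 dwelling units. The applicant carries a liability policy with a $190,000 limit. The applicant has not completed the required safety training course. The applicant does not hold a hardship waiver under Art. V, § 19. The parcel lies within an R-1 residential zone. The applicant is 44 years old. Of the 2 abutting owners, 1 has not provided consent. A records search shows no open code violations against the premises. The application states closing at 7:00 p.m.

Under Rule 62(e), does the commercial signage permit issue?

Yes — granted.

(i) safety training — not satisfied.
(ii) all abutters consent — not satisfied.
(a) = F AND F = false.
(A) insurance ≥ $200,000 — not met.
(B) hardship waiver — not met.
(C) age ≥ 25 — satisfied.
(i) = F OR F OR T = true.
(ii) no code violations — satisfied.
(iii) closes by 8 p.m. — satisfied.
(b): T AND T AND T → true.
So (1) is satisfied (F OR T).
(2) not (commercially zoned) — met.
Overall: T AND T → true.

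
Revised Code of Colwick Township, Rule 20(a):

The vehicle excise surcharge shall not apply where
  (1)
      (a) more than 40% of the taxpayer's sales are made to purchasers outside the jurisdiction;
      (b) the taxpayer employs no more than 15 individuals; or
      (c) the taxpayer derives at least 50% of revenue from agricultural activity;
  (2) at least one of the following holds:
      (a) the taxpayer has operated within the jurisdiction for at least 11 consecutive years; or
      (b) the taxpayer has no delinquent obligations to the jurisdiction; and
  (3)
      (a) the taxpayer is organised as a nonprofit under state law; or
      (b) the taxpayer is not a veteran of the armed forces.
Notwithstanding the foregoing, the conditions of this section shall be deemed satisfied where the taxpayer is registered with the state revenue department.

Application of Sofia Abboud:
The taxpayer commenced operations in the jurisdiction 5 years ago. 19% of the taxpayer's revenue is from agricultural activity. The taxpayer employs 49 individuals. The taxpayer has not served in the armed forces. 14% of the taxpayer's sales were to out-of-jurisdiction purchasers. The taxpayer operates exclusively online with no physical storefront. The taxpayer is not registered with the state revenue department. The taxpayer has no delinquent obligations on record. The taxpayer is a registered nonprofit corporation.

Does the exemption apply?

(a) >40% out-of-jur. sales — fails.
(b) ≤ 15 employees — fails.
(c) ≥50% agricultural — fails.
So (1) is not satisfied (F OR F OR F).
(a) ≥ 11 yrs in jurisdiction — not met.
(b) no delinquency — satisfied.
(2) = F OR T = true.
(a) nonprofit — satisfied.
(b) not (veteran) — met.
(3): T OR T → true.
Overall: F AND T AND T → false.
Exception (state-registered) — not satisfied.
Result: main false OR exception false → false.

No — not exempt.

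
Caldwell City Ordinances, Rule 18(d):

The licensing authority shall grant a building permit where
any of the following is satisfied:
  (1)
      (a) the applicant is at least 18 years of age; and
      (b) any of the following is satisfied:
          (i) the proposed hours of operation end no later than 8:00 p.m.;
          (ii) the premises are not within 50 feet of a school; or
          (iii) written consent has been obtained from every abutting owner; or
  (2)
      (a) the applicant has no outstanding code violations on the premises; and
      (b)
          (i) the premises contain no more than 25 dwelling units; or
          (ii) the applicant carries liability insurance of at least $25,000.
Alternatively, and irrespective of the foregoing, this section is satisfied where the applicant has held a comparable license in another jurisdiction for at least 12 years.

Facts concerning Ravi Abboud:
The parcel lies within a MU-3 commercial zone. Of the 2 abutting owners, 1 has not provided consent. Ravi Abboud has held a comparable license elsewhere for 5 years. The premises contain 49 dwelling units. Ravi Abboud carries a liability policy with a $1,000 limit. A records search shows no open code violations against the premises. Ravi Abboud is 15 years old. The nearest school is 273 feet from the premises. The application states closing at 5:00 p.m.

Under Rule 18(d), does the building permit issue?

No — denied.

(a) age ≥ 18 — fails.
(i) closes by 8 p.m. — met.
(ii) ≥50 ft from school — holds.
(iii) all abutters consent — not satisfied.
So (b) is satisfied (T OR T OR F).
So (1) is not satisfied (F AND T).
(a) no code violations — met.
(i) ≤ 25 units — not met.
(ii) insurance ≥ $25,000 — not met.
(b) = F OR F = false.
(2) = T AND F = false.
Overall = F OR F = false.
Exception (prior license ≥ 12 yr) — not satisfied.
Result: main false OR exception false → false.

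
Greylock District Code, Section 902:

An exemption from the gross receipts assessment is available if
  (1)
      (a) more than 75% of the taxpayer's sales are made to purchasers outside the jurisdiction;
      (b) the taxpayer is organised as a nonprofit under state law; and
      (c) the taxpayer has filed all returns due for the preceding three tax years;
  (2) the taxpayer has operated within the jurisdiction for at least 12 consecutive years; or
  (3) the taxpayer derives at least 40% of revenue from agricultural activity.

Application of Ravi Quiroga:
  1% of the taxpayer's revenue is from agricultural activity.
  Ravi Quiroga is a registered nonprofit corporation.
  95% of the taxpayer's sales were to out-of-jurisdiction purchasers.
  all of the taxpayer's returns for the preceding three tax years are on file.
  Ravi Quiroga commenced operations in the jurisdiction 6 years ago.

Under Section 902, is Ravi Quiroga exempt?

Yes — exempt.

(a) >75% out-of-jur. sales — satisfied.
(b) nonprofit — met.
(c) returns current — met.
(1) = T AND T AND T = true.
(2) ≥ 12 yrs in jurisdiction — fails.
(3) ≥40% agricultural — not met.
Overall = T OR F OR F = true.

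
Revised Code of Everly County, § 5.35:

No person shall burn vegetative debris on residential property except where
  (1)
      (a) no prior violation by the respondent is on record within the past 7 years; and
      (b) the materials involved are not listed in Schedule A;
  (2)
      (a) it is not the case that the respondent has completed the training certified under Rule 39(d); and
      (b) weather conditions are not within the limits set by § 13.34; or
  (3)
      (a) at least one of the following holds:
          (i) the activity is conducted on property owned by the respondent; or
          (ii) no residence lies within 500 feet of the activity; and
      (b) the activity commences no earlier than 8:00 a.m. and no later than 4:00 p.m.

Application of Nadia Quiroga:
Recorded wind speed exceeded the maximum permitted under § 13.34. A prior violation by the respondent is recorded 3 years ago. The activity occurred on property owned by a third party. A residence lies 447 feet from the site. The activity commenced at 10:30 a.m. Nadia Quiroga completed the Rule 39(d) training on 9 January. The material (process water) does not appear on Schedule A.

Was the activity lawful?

(a) no prior violation — not satisfied.
(b) not (Schedule A material) — satisfied.
(1) = F AND T = false.
(a) not (training certified) — not met.
(b) not (weather ok) — met.
(2) = F AND T = false.
(i) own property — not satisfied.
(ii) no residence in 500 ft — not satisfied.
(a): F OR F → false.
(b) start within hours — met.
So (3) is not satisfied (F AND T).
Overall = F OR F OR F = false.

No — unlawful.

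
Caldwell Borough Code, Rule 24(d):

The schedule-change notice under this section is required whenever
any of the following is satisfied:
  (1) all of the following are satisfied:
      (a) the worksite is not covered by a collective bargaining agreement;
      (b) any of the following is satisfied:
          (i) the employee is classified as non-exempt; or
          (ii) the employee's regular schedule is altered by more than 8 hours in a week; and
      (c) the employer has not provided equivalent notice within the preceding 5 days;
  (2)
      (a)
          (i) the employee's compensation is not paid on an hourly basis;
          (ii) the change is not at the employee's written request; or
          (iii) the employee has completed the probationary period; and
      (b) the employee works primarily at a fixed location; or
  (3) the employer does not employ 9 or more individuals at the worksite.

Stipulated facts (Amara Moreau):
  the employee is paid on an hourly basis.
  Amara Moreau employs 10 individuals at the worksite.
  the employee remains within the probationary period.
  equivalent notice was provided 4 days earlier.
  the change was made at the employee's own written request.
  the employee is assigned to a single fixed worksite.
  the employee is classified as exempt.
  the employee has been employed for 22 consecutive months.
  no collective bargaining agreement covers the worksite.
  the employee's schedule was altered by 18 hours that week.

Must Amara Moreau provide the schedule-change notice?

No — not required.

(a) no CBA — satisfied.
(i) non-exempt — not met.
(ii) schedule shift > 8h — met.
(b) = F OR T = true.
(c) no recent notice — not satisfied.
(1) = T AND T AND F = false.
(i) not (hourly-paid) — fails.
(ii) not employee-requested — fails.
(iii) past probation — not satisfied.
(a) = F OR F OR F = false.
(b) fixed location — holds.
So (2) is not satisfied (F AND T).
(3) not (≥ 9 at site) — fails.
Overall: F OR F OR F → false.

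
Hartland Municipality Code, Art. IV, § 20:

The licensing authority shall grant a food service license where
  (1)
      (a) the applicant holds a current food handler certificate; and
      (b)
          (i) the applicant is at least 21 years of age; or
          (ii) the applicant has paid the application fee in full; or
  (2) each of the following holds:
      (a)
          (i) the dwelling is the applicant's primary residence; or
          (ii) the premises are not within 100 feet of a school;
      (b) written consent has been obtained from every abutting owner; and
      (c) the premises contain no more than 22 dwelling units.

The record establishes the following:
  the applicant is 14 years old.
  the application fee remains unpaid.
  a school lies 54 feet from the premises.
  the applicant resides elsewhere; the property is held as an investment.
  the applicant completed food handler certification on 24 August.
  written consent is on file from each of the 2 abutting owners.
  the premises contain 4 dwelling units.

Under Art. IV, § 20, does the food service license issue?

No — denied.

(a) food handler cert. — satisfied.
(i) age ≥ 21 — fails.
(ii) fee paid — not met.
(b): F OR F → false.
(1): T AND F → false.
(i) primary residence — not met.
(ii) ≥100 ft from school — fails.
(a): F OR F → false.
(b) all abutters consent — satisfied.
(c) ≤ 22 units — holds.
So (2) is not satisfied (F AND T AND T).
Overall = F OR F = false.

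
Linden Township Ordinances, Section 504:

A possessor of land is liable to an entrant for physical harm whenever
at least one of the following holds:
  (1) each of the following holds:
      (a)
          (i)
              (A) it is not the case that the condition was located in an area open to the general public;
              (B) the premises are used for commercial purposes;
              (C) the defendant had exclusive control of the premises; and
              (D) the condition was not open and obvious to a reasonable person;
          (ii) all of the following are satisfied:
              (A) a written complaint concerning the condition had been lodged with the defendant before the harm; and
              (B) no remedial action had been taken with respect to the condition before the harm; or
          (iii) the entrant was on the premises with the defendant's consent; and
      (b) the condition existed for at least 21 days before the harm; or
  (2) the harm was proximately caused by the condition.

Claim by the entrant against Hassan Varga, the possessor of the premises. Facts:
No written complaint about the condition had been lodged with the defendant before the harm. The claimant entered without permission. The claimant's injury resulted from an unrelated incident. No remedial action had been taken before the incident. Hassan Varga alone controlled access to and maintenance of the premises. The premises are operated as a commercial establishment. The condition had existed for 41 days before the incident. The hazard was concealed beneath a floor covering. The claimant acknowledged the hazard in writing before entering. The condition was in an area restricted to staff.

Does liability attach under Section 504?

(A) not (public area) — holds.
(B) commercial use — satisfied.
(C) exclusive control — holds.
(D) not open/obvious — met.
(i): T AND T AND T AND T → true.
(A) complaint lodged — not met.
(B) no remedial action — satisfied.
(ii) = F AND T = false.
(iii) consent to enter — not met.
So (a) is satisfied (T OR F OR F).
(b) condition ≥21 days old — met.
So (1) is satisfied (T AND T).
(2) proximate cause — not met.
Overall: T OR F → true.

Yes — liable.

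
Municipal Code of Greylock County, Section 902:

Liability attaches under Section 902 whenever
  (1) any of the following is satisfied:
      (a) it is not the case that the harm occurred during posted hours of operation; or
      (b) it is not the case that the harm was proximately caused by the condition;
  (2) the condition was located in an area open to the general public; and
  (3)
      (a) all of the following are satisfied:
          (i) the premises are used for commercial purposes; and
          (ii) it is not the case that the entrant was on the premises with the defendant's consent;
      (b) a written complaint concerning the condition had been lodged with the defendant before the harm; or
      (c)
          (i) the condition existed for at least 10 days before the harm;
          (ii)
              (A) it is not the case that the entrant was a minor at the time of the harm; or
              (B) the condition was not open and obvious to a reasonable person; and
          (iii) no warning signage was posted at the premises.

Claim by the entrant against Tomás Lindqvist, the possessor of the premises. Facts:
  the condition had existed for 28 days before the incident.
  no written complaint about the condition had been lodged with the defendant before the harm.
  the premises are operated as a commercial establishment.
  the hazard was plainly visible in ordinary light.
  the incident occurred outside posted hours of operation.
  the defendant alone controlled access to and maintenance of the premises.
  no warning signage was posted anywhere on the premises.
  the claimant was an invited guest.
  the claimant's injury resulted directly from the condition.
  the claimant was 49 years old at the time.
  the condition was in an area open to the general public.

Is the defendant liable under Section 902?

Yes — liable.

(a) not (during posted hours) — met.
(b) not (proximate cause) — not satisfied.
(1): T OR F → true.
(2) public area — holds.
(i) commercial use — holds.
(ii) not (consent to enter) — fails.
(a): T AND F → false.
(b) complaint lodged — not satisfied.
(i) condition ≥10 days old — satisfied.
(A) not (entrant a minor) — holds.
(B) not open/obvious — not met.
(ii) = T OR F = true.
(iii) no signage posted — met.
So (c) is satisfied (T AND T AND T).
So (3) is satisfied (F OR F OR T).
Overall = T AND T AND T = true.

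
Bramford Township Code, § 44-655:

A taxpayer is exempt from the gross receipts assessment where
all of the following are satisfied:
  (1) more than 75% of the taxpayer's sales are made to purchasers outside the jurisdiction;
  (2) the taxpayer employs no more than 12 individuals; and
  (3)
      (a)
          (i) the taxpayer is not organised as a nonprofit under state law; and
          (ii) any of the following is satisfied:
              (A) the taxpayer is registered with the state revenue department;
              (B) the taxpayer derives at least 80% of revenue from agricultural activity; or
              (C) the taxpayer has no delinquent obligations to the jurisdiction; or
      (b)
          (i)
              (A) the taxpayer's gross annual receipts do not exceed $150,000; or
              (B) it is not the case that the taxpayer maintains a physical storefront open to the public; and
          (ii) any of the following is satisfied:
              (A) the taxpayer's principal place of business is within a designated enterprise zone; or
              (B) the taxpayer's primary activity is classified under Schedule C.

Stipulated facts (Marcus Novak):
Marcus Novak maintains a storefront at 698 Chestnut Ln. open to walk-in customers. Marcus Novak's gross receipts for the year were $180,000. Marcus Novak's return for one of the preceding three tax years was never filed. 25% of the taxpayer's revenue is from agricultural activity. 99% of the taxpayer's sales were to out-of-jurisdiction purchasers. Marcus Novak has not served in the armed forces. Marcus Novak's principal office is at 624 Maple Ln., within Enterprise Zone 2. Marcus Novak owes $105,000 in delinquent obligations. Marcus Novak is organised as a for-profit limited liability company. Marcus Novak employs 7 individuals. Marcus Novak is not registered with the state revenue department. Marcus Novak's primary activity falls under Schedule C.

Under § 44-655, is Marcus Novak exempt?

(1) >75% out-of-jur. sales — holds.
(2) ≤ 12 employees — met.
(i) not (nonprofit) — holds.
(A) state-registered — not met.
(B) ≥80% agricultural — fails.
(C) no delinquency — not met.
(ii): F OR F OR F → false.
(a): T AND F → false.
(A) receipts ≤ $150,000 — not met.
(B) not (has storefront) — not satisfied.
(i) = F OR F = false.
(A) in enterprise zone — satisfied.
(B) Schedule C activity — holds.
(ii) = T OR T = true.
So (b) is not satisfied (F AND T).
(3): F OR F → false.
Overall: T AND T AND F → false.

No — not exempt.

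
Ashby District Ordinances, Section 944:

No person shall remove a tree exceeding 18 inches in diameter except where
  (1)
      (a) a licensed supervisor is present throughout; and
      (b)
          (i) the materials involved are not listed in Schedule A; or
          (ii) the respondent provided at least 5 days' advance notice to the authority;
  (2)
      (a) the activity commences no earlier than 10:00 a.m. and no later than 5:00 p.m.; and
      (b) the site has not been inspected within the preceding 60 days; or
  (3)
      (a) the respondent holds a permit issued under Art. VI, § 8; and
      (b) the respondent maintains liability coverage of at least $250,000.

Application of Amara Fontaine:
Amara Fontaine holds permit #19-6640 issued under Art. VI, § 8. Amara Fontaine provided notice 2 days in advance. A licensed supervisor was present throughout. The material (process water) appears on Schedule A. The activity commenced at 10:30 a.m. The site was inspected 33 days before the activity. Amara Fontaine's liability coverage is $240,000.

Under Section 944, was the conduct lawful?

No — unlawful.

(a) supervisor present — holds.
(i) not (Schedule A material) — not satisfied.
(ii) ≥5 days' notice — not met.
So (b) is not satisfied (F OR F).
(1): T AND F → false.
(a) start within hours — met.
(b) not (site inspected) — not satisfied.
So (2) is not satisfied (T AND F).
(a) holds permit — met.
(b) coverage ≥ $250,000 — not satisfied.
(3): T AND F → false.
Overall = F OR F OR F = false.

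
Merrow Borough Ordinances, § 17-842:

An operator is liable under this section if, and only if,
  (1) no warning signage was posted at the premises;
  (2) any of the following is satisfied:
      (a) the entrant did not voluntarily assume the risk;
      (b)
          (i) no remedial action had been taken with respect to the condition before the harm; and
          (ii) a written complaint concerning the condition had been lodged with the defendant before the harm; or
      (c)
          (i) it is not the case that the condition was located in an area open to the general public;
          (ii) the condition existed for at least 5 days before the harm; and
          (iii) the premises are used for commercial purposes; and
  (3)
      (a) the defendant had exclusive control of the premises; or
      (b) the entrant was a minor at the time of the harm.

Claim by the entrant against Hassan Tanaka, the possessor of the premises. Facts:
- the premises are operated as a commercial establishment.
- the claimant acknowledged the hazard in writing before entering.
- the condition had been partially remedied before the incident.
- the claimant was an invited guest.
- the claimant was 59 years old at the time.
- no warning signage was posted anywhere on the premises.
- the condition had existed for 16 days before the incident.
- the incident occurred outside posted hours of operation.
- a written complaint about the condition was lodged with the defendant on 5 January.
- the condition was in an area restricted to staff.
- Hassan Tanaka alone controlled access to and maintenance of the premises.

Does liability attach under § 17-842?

(1) no signage posted — met.
(a) no assumed risk — fails.
(i) no remedial action — fails.
(ii) complaint lodged — satisfied.
So (b) is not satisfied (F AND T).
(i) not (public area) — holds.
(ii) condition ≥5 days old — met.
(iii) commercial use — met.
(c): T AND T AND T → true.
(2) = F OR F OR T = true.
(a) exclusive control — satisfied.
(b) entrant a minor — not satisfied.
(3) = T OR F = true.
Overall = T AND T AND T = true.

Yes — liable.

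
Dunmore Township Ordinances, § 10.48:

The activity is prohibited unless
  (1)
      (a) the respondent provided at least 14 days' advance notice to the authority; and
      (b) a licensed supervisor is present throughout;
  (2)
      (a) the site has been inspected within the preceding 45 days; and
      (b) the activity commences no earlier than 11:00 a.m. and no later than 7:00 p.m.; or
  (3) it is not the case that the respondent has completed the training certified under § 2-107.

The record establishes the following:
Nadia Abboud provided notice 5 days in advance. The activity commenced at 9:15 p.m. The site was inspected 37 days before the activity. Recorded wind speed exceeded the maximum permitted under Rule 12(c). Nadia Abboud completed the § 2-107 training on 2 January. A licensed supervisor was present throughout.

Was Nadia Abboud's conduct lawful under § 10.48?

No — unlawful.

(a) ≥14 days' notice — not satisfied.
(b) supervisor present — holds.
(1): F AND T → false.
(a) site inspected — met.
(b) start within hours — not satisfied.
So (2) is not satisfied (T AND F).
(3) not (training certified) — fails.
Overall = F OR F OR F = false.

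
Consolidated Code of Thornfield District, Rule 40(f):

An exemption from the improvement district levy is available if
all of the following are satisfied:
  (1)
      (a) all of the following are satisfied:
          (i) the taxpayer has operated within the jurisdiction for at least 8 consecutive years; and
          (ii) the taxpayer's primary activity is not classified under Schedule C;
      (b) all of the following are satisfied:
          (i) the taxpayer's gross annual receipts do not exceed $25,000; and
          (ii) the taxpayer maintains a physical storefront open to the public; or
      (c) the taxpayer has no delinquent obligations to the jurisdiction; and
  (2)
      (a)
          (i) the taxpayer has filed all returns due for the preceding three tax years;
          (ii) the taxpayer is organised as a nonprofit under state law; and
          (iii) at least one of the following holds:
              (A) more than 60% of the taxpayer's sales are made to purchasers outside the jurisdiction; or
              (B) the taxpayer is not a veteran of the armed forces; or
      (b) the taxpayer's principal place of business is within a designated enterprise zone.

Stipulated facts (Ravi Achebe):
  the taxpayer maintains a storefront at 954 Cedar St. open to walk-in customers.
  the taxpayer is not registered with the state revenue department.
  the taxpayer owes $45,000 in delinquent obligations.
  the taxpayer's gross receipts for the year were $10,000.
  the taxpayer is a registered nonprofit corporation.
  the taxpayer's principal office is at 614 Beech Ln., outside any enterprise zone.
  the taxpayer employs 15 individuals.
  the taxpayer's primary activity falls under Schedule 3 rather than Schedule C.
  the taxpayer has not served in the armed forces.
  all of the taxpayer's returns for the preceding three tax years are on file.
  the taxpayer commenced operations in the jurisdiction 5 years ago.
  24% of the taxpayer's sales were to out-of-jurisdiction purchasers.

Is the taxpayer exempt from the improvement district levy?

(i) ≥ 8 yrs in jurisdiction — not met.
(ii) not (Schedule C activity) — met.
So (a) is not satisfied (F AND T).
(i) receipts ≤ $25,000 — met.
(ii) has storefront — holds.
So (b) is satisfied (T AND T).
(c) no delinquency — fails.
(1) = F OR T OR F = true.
(i) returns current — satisfied.
(ii) nonprofit — satisfied.
(A) >60% out-of-jur. sales — fails.
(B) not (veteran) — holds.
So (iii) is satisfied (F OR T).
(a): T AND T AND T → true.
(b) in enterprise zone — not satisfied.
(2) = T OR F = true.
Overall = T AND T = true.

Yes — exempt.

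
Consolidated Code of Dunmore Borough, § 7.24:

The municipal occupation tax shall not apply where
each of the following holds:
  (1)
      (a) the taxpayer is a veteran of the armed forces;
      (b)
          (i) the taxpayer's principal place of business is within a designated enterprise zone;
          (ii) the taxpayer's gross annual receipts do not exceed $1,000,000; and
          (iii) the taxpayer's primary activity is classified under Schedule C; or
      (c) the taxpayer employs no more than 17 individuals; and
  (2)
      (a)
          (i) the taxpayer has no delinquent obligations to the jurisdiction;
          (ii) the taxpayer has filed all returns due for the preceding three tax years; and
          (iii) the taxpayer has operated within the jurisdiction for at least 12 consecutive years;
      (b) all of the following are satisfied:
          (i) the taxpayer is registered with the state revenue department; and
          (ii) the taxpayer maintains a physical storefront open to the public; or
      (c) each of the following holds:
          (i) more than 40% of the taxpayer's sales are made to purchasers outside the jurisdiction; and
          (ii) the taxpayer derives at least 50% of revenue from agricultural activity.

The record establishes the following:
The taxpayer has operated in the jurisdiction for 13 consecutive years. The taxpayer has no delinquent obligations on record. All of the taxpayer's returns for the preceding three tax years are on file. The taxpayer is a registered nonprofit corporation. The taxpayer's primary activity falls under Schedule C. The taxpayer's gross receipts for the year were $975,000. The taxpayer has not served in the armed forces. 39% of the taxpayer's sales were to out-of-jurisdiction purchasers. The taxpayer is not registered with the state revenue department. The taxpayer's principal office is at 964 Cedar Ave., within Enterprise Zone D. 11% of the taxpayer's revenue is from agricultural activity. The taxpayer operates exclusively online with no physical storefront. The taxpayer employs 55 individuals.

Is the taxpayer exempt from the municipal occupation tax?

Yes — exempt.

(a) veteran — fails.
(i) in enterprise zone — satisfied.
(ii) receipts ≤ $1,000,000 — holds.
(iii) Schedule C activity — met.
(b): T AND T AND T → true.
(c) ≤ 17 employees — fails.
(1) = F OR T OR F = true.
(i) no delinquency — holds.
(ii) returns current — met.
(iii) ≥ 12 yrs in jurisdiction — met.
So (a) is satisfied (T AND T AND T).
(i) state-registered — not met.
(ii) has storefront — not met.
So (b) is not satisfied (F AND F).
(i) >40% out-of-jur. sales — not met.
(ii) ≥50% agricultural — not satisfied.
So (c) is not satisfied (F AND F).
(2): T OR F OR F → true.
Overall: T AND T → true.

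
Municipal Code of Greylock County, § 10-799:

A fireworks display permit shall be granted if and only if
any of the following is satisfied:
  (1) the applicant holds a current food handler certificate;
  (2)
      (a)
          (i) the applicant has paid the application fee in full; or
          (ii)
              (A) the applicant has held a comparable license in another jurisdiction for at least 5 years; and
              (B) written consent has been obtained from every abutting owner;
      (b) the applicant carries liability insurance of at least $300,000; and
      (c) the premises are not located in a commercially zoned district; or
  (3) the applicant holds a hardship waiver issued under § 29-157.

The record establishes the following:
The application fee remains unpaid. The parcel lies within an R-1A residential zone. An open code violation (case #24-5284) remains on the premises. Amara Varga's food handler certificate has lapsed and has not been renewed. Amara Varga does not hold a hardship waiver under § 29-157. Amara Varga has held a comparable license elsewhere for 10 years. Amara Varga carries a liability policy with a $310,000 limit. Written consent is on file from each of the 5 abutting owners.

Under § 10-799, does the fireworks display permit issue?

Yes — granted.

(1) food handler cert. — fails.
(i) fee paid — not met.
(A) prior license ≥ 5 yr — satisfied.
(B) all abutters consent — satisfied.
(ii) = T AND T = true.
(a) = F OR T = true.
(b) insurance ≥ $300,000 — satisfied.
(c) not (commercially zoned) — met.
(2) = T AND T AND T = true.
(3) hardship waiver — fails.
Overall: F OR T OR F → true.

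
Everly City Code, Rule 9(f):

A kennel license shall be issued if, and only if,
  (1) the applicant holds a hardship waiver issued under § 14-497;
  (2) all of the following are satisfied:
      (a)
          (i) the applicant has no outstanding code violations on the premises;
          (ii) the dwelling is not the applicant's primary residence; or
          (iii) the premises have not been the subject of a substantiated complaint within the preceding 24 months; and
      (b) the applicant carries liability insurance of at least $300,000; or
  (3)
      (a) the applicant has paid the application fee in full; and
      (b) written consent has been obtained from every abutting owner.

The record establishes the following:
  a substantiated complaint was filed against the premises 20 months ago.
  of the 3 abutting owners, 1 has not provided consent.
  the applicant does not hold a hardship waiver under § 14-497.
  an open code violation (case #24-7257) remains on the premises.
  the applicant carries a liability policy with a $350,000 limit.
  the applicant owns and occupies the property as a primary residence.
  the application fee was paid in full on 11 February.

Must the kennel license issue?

(1) hardship waiver — not met.
(i) no code violations — fails.
(ii) not (primary residence) — not satisfied.
(iii) no complaint in 24 mo. — fails.
(a) = F OR F OR F = false.
(b) insurance ≥ $300,000 — satisfied.
So (2) is not satisfied (F AND T).
(a) fee paid — satisfied.
(b) all abutters consent — not satisfied.
(3): T AND F → false.
So Overall is not satisfied (F OR F OR F).

No — denied.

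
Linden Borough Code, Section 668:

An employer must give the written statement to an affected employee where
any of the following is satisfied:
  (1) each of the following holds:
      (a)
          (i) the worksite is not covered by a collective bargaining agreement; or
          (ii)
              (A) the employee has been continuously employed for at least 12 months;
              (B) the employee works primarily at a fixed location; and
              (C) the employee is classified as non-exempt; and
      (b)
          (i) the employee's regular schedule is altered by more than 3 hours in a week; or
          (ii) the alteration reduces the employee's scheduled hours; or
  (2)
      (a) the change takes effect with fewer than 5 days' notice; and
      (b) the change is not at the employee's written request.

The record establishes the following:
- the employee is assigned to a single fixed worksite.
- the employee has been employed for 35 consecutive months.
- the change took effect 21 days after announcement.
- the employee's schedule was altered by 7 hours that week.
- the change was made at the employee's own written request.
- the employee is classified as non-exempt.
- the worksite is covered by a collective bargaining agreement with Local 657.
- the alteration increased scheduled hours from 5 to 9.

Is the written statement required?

(i) no CBA — not met.
(A) tenure ≥ 12 mo. — holds.
(B) fixed location — satisfied.
(C) non-exempt — holds.
(ii): T AND T AND T → true.
So (a) is satisfied (F OR T).
(i) schedule shift > 3h — holds.
(ii) hours reduced — fails.
(b): T OR F → true.
So (1) is satisfied (T AND T).
(a) < 5 days' notice — fails.
(b) not employee-requested — not satisfied.
(2) = F AND F = false.
Overall = T OR F = true.

Yes — required.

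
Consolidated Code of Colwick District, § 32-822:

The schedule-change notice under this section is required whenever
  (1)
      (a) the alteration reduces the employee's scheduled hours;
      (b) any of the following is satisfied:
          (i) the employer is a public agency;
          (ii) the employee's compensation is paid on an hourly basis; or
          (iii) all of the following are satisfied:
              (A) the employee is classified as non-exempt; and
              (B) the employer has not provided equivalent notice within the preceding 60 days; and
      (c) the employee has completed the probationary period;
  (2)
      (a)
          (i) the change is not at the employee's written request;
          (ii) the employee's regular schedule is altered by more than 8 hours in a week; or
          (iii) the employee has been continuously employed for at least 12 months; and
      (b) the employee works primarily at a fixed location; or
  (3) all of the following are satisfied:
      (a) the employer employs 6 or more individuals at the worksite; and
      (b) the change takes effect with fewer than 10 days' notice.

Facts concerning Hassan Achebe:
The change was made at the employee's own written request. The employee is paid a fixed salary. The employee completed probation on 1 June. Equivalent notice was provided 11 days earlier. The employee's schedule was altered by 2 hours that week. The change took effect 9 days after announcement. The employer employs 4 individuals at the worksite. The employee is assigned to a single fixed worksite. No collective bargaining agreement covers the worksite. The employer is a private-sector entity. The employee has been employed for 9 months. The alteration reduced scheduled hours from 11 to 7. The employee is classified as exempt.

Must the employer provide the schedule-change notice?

No — not required.

(a) hours reduced — met.
(i) public agency — not satisfied.
(ii) hourly-paid — not satisfied.
(A) non-exempt — fails.
(B) no recent notice — fails.
So (iii) is not satisfied (F AND F).
(b) = F OR F OR F = false.
(c) past probation — satisfied.
(1): T AND F AND T → false.
(i) not employee-requested — fails.
(ii) schedule shift > 8h — not met.
(iii) tenure ≥ 12 mo. — not met.
(a) = F OR F OR F = false.
(b) fixed location — satisfied.
So (2) is not satisfied (F AND T).
(a) ≥ 6 at site — not satisfied.
(b) < 10 days' notice — satisfied.
(3) = F AND T = false.
So Overall is not satisfied (F OR F OR F).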